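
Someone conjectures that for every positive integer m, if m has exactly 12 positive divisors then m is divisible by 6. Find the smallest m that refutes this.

A counterexample is any positive integer m such that m has exactly 12 positive divisors but m is not divisible by 6; we check each in order.
For m = 60, 72, 84, 90, 96, 108, 126, 132 the conclusion holds.
m = 140: τ(140) = 12; 140 mod 6 = 2.
So m = 140 is the smallest counterexample.

m = 140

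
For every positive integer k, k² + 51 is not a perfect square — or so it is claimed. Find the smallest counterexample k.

A counterexample is any positive integer k such that k² + 51 is a perfect square; we check each in order.
The first 6 eligible values, up to k = 6, all satisfy the conclusion.
k = 7: 7² + 51 = 100 = 10², a perfect square.

k = 7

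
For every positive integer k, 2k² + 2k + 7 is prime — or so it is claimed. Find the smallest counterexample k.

k = 6

For k = 1, 2, 3, 4, 5 the conclusion holds.
k = 6: 2k² + 2k + 7 = 91 = 7 × 13, composite.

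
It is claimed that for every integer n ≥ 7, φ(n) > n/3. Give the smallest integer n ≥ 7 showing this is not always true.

For n = 7, 8, 9, 10, 11 the conclusion holds.
n = 12: φ(12) = 4 and 12/3 = 4, so φ(12) ≤ 12/3.

n = 12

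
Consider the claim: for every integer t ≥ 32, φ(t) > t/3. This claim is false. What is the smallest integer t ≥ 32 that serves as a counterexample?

t = 36

We need the least integer t ≥ 32 for which the claim fails.
The first 4 eligible values, up to t = 35, all satisfy the conclusion.
t = 36: φ(36) = 12 and 36/3 = 12, so φ(36) ≤ 36/3.
Thus t = 36 disproves the claim, and no smaller t works.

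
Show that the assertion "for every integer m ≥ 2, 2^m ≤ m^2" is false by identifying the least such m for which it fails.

m = 5

A counterexample is any integer m ≥ 2 such that 2^m > m^2; we check each in order.
For m = 2, 3, 4 the conclusion holds.
m = 5: 2^m = 32 and m^2 = 25, so 32 > 25.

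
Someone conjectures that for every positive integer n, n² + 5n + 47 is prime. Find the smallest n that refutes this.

We need the least positive integer n for which n² + 5n + 47 is not prime.
For n = 1, 2, 3, 4, …, 35, 36, 37 the conclusion holds.
n = 38: n² + 5n + 47 = 1681 = 41 × 41, composite.
Thus n = 38 disproves the claim, and no smaller n works.

n = 38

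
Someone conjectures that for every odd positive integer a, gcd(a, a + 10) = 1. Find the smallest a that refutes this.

a = 5

For a = 1, 3 the conclusion holds.
a = 5: gcd(5, 15) = 5.
Thus a = 5 disproves the claim, and no smaller a works.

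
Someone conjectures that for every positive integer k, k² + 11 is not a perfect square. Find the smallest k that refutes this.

k = 5

We need the least positive integer k for which k² + 11 is a perfect square.
The first 4 eligible values, up to k = 4, all satisfy the conclusion.
k = 5: 5² + 11 = 36 = 6², a perfect square.
Thus k = 5 disproves the claim, and no smaller k works.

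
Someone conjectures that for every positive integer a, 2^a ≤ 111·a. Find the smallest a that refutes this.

For a = 1, 2, 3, 4, 5, 6, 7, 8, 9, 10 the conclusion holds.
a = 11: 2^a = 2048 and 111·a = 1221, so 2048 > 1221.
Hence a = 11 is a counterexample.

a = 11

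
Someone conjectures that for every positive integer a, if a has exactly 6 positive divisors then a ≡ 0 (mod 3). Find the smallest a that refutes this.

We need the least positive integer a for which a has exactly 6 positive divisors but the claim fails.
For a = 12, 18 the conclusion holds.
a = 20: τ(20) = 6; 20 ≡ 2 (mod 3).

a = 20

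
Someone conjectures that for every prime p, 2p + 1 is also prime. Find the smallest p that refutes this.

p = 7

Check each prime p in order until 2p + 1 is not prime.
p = 2: 2p + 1 = 5, prime.
p = 3: 2p + 1 = 7, prime.
p = 5: 2p + 1 = 11, prime.
p = 7: 2p + 1 = 15 = 3 × 5, not prime.
So p = 7 is the smallest counterexample.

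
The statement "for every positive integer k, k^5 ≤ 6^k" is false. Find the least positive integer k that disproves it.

k = 3

A counterexample is any positive integer k such that k^5 > 6^k; we check each in order.
For k = 1, 2 the conclusion holds.
k = 3: k^5 = 243 and 6^k = 216, so 243 > 216.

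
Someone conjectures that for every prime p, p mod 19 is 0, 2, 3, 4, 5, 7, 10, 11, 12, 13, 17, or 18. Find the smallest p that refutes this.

Check each prime p in order until the claim fails.
For p = 2, 3, 5, 7, …, 37, 41, 43 the conclusion holds.
p = 47: 47 mod 19 = 9 — not in {0, 2, 3, 4, 5, 7, 10, 11, 12, 13, 17, 18}.
Thus p = 47 disproves the claim, and no smaller p works.

p = 47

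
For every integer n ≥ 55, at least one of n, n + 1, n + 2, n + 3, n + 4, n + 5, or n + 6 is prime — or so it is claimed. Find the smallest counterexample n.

A counterexample is any integer n ≥ 55 such that n, n + 1, n + 2, n + 3, n + 4, n + 5, n + 6 are all composite; we check each in order.
For n = 55, 56, 57, 58, …, 87, 88, 89 the conclusion holds.
n = 90: 90 = 2 × 45; 91 = 7 × 13; 92 = 2 × 46; 93 = 3 × 31; 94 = 2 × 47; 95 = 5 × 19; 96 = 2 × 48 — all composite.
Thus n = 90 disproves the claim, and no smaller n works.

n = 90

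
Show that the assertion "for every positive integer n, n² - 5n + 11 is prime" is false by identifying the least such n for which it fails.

n = 1: n² - 5n + 11 = 7, prime.
n = 2: n² - 5n + 11 = 5, prime.
n = 3: n² - 5n + 11 = 5, prime.
n = 4: n² - 5n + 11 = 7, prime.
n = 5: n² - 5n + 11 = 11, prime.
n = 6: n² - 5n + 11 = 17, prime.
n = 7: n² - 5n + 11 = 25 = 5 × 5, composite.

n = 7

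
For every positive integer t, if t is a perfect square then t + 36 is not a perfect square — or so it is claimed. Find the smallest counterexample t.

For t = 1, 4, 9, 16, 25, 36, 49 the conclusion holds.
t = 64: 64 = 8² and 64 + 36 = 100 = 10².

t = 64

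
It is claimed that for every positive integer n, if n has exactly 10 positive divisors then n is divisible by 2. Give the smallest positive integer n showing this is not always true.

A counterexample is any positive integer n such that n has exactly 10 positive divisors but n is not divisible by 2; we check each in order.
The first 9 eligible values, up to n = 368, all satisfy the conclusion.
n = 405: τ(405) = 10; 405 mod 2 = 1.

n = 405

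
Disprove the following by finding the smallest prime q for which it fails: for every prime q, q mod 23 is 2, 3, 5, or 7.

q = 11

A counterexample is any prime q such that the claim fails; we check each in order.
q = 2: 2 mod 23 = 2.
q = 3: 3 mod 23 = 3.
q = 5: 5 mod 23 = 5.
q = 7: 7 mod 23 = 7.
q = 11: 11 mod 23 = 11 — not in {2, 3, 5, 7}.
Hence q = 11 is a counterexample.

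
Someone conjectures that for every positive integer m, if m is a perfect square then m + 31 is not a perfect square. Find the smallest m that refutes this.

We need the least positive integer m for which m is a perfect square but m + 31 is a perfect square.
The first 14 eligible values, up to m = 196, all satisfy the conclusion.
m = 225: 225 = 15² and 225 + 31 = 256 = 16².
Hence m = 225 is a counterexample.

m = 225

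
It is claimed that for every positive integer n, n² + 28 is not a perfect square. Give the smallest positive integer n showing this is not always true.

We need the least positive integer n for which n² + 28 is a perfect square.
The first 5 eligible values, up to n = 5, all satisfy the conclusion.
n = 6: 6² + 28 = 64 = 8², a perfect square.

n = 6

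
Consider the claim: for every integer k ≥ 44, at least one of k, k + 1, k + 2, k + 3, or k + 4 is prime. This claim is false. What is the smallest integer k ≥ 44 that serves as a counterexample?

Check each integer k ≥ 44 in order until k, k + 1, k + 2, k + 3, k + 4 are all composite.
k = 44: 47 is prime.
k = 45: 47 is prime.
k = 46: 47 is prime.
k = 47: 47 is prime.
k = 48: 48 = 2 × 24; 49 = 7 × 7; 50 = 2 × 25; 51 = 3 × 17; 52 = 2 × 26 — all composite.
Thus k = 48 disproves the claim, and no smaller k works.

k = 48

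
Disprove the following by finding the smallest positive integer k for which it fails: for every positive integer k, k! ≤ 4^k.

A counterexample is any positive integer k such that k! > 4^k; we check each in order.
For k = 1, 2, 3, 4, 5, 6, 7, 8 the conclusion holds.
k = 9: k! = 362880 and 4^k = 262144, so 362880 > 262144.

k = 9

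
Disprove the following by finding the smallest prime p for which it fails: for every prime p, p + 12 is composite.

For p = 2, 3 the conclusion holds.
p = 5: p + 12 = 17, prime — not composite.

p = 5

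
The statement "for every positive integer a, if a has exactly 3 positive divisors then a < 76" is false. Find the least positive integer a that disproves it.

a = 121

We need the least positive integer a for which a has exactly 3 positive divisors but the claim fails.
For a = 4, 9, 25, 49 the conclusion holds.
a = 121: τ(121) = 3; 121 ≥ 76.
Hence a = 121 is a counterexample.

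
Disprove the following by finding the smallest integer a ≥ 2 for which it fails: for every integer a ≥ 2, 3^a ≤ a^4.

a = 8

For a = 2, 3, 4, 5, 6, 7 the conclusion holds.
a = 8: 3^a = 6561 and a^4 = 4096, so 6561 > 4096.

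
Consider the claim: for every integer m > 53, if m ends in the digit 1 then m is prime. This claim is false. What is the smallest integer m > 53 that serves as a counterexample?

m = 81

m = 61: 61 ends in 1 and is prime.
m = 71: 71 ends in 1 and is prime.
m = 81: 81 ends in 1; 81 = 3 × 27, composite.
So m = 81 is the smallest counterexample.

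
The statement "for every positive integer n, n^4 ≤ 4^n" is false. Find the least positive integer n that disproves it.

We need the least positive integer n for which n^4 > 4^n.
n = 1: n^4 = 1 and 4^n = 4, so 1 ≤ 4.
n = 2: n^4 = 16 and 4^n = 16, so 16 ≤ 16.
n = 3: n^4 = 81 and 4^n = 64, so 81 > 64.
So n = 3 is the smallest counterexample.

n = 3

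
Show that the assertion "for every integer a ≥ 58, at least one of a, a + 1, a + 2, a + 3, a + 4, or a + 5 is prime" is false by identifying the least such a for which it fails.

A counterexample is any integer a ≥ 58 such that a, a + 1, a + 2, a + 3, a + 4, a + 5 are all composite; we check each in order.
For a = 58, 59, 60, 61, …, 87, 88, 89 the conclusion holds.
a = 90: 90 = 2 × 45; 91 = 7 × 13; 92 = 2 × 46; 93 = 3 × 31; 94 = 2 × 47; 95 = 5 × 19 — all composite.
So a = 90 is the smallest counterexample.

a = 90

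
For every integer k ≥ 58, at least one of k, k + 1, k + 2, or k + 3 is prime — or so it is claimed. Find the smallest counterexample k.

We need the least integer k ≥ 58 for which k, k + 1, k + 2, k + 3 are all composite.
The first 4 eligible values, up to k = 61, all satisfy the conclusion.
k = 62: 62 = 2 × 31; 63 = 3 × 21; 64 = 2 × 32; 65 = 5 × 13 — all composite.
Hence k = 62 is a counterexample.

k = 62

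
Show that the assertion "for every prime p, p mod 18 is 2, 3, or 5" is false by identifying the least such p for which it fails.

p = 7

A counterexample is any prime p such that the claim fails; we check each in order.
p = 2: 2 mod 18 = 2.
p = 3: 3 mod 18 = 3.
p = 5: 5 mod 18 = 5.
p = 7: 7 mod 18 = 7 — not in {2, 3, 5}.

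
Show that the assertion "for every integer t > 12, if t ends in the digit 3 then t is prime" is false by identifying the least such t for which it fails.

A counterexample is any integer t > 12 such that t ends in the digit 3 but t is not prime; we check each in order.
t = 13: 13 ends in 3 and is prime.
t = 23: 23 ends in 3 and is prime.
t = 33: 33 ends in 3; 33 = 3 × 11, composite.
Thus t = 33 disproves the claim, and no smaller t works.

t = 33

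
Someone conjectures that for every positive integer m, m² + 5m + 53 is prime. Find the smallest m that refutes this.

For m = 1, 2 the conclusion holds.
m = 3: m² + 5m + 53 = 77 = 7 × 11, composite.

m = 3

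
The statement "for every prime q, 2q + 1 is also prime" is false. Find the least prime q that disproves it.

Check each prime q in order until 2q + 1 is not prime.
q = 2: 2q + 1 = 5, prime.
q = 3: 2q + 1 = 7, prime.
q = 5: 2q + 1 = 11, prime.
q = 7: 2q + 1 = 15 = 3 × 5, not prime.

q = 7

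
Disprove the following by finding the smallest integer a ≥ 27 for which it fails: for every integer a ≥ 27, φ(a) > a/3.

A counterexample is any integer a ≥ 27 such that the claim fails; we check each in order.
a = 27: φ(27) = 18 and 27/3 = 9, so φ(27) > 27/3.
a = 28: φ(28) = 12 and 28/3 = 28/3, so φ(28) > 28/3.
a = 29: φ(29) = 28 and 29/3 = 29/3, so φ(29) > 29/3.
a = 30: φ(30) = 8 and 30/3 = 10, so φ(30) ≤ 30/3.

a = 30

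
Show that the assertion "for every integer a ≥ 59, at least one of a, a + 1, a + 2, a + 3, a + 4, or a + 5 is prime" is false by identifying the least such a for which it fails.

a = 90

A counterexample is any integer a ≥ 59 such that a, a + 1, a + 2, a + 3, a + 4, a + 5 are all composite; we check each in order.
For a = 59, 60, 61, 62, …, 87, 88, 89 the conclusion holds.
a = 90: 90 = 2 × 45; 91 = 7 × 13; 92 = 2 × 46; 93 = 3 × 31; 94 = 2 × 47; 95 = 5 × 19 — all composite.
Thus a = 90 disproves the claim, and no smaller a works.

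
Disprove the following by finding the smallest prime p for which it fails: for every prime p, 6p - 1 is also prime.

We need the least prime p for which 6p - 1 is not prime.
For p = 2, 3, 5, 7 the conclusion holds.
p = 11: 6p - 1 = 65 = 5 × 13, not prime.
So p = 11 is the smallest counterexample.

p = 11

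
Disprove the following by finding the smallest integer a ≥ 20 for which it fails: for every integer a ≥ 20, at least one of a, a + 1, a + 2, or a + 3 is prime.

a = 24

A counterexample is any integer a ≥ 20 such that a, a + 1, a + 2, a + 3 are all composite; we check each in order.
For a = 20, 21, 22, 23 the conclusion holds.
a = 24: 24 = 2 × 12; 25 = 5 × 5; 26 = 2 × 13; 27 = 3 × 9 — all composite.
So a = 24 is the smallest counterexample.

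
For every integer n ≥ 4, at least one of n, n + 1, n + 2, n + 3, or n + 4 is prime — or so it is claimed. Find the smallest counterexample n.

n = 24

We need the least integer n ≥ 4 for which n, n + 1, n + 2, n + 3, n + 4 are all composite.
For n = 4, 5, 6, 7, …, 21, 22, 23 the conclusion holds.
n = 24: 24 = 2 × 12; 25 = 5 × 5; 26 = 2 × 13; 27 = 3 × 9; 28 = 2 × 14 — all composite.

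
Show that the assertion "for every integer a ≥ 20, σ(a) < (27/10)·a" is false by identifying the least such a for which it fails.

For a = 20, 21, 22, 23, …, 57, 58, 59 the conclusion holds.
a = 60: σ(60) = 168; 168 ≥ 162.
Thus a = 60 disproves the claim, and no smaller a works.

a = 60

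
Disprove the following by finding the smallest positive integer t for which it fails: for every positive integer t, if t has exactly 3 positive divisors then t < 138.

Check each positive integer t in order until t has exactly 3 positive divisors but the claim fails.
For t = 4, 9, 25, 49, 121 the conclusion holds.
t = 169: τ(169) = 3; 169 ≥ 138.

t = 169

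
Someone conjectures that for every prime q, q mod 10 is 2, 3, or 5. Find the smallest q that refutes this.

q = 7

A counterexample is any prime q such that the claim fails; we check each in order.
q = 2: 2 mod 10 = 2.
q = 3: 3 mod 10 = 3.
q = 5: 5 mod 10 = 5.
q = 7: 7 mod 10 = 7 — not in {2, 3, 5}.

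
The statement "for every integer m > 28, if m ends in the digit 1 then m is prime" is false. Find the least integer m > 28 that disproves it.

m = 51

For m = 31, 41 the conclusion holds.
m = 51: 51 ends in 1; 51 = 3 × 17, composite.
Thus m = 51 disproves the claim, and no smaller m works.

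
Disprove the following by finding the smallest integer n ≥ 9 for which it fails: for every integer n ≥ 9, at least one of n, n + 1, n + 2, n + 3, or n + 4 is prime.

A counterexample is any integer n ≥ 9 such that n, n + 1, n + 2, n + 3, n + 4 are all composite; we check each in order.
The first 15 eligible values, up to n = 23, all satisfy the conclusion.
n = 24: 24 = 2 × 12; 25 = 5 × 5; 26 = 2 × 13; 27 = 3 × 9; 28 = 2 × 14 — all composite.

n = 24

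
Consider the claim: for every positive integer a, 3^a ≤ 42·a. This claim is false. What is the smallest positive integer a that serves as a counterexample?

We need the least positive integer a for which 3^a > 42·a.
a = 1: 3^a = 3 and 42·a = 42, so 3 ≤ 42.
a = 2: 3^a = 9 and 42·a = 84, so 9 ≤ 84.
a = 3: 3^a = 27 and 42·a = 126, so 27 ≤ 126.
a = 4: 3^a = 81 and 42·a = 168, so 81 ≤ 168.
a = 5: 3^a = 243 and 42·a = 210, so 243 > 210.
So a = 5 is the smallest counterexample.

a = 5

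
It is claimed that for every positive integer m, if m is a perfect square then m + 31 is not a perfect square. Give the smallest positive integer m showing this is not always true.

m = 225

The first 14 eligible values, up to m = 196, all satisfy the conclusion.
m = 225: 225 = 15² and 225 + 31 = 256 = 16².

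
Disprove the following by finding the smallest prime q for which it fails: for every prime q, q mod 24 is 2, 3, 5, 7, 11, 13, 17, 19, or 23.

q = 73

For q = 2, 3, 5, 7, …, 61, 67, 71 the conclusion holds.
q = 73: 73 mod 24 = 1 — not in {2, 3, 5, 7, 11, 13, 17, 19, 23}.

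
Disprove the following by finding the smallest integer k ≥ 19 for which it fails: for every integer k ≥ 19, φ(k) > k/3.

k = 24

We need the least integer k ≥ 19 for which the claim fails.
The first 5 eligible values, up to k = 23, all satisfy the conclusion.
k = 24: φ(24) = 8 and 24/3 = 8, so φ(24) ≤ 24/3.
Thus k = 24 disproves the claim, and no smaller k works.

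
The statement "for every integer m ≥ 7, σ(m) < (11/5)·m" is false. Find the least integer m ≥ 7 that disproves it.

Check each integer m ≥ 7 in order until the claim fails.
For m = 7, 8, 9, 10, 11 the conclusion holds.
m = 12: σ(12) = 28; 28 ≥ 132/5.
Hence m = 12 is a counterexample.

m = 12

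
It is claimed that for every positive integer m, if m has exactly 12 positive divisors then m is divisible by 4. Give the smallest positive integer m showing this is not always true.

m = 90

Check each positive integer m in order until m has exactly 12 positive divisors but m is not divisible by 4.
For m = 60, 72, 84 the conclusion holds.
m = 90: τ(90) = 12; 90 mod 4 = 2.
Hence m = 90 is a counterexample.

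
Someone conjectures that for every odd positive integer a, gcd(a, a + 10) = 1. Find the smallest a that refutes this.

a = 5

For a = 1, 3 the conclusion holds.
a = 5: gcd(5, 15) = 5.
So a = 5 is the smallest counterexample.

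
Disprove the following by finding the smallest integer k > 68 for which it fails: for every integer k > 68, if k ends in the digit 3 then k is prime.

We need the least integer k > 68 for which k ends in the digit 3 but k is not prime.
For k = 73, 83 the conclusion holds.
k = 93: 93 ends in 3; 93 = 3 × 31, composite.

k = 93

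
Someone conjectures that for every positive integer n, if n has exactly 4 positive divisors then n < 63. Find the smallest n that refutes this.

n = 65

For n = 6, 8, 10, 14, …, 57, 58, 62 the conclusion holds.
n = 65: τ(65) = 4; 65 ≥ 63.
So n = 65 is the smallest counterexample.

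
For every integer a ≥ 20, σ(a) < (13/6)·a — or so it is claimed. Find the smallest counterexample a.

a = 24

Check each integer a ≥ 20 in order until the claim fails.
The first 4 eligible values, up to a = 23, all satisfy the conclusion.
a = 24: σ(24) = 60; 60 ≥ 52.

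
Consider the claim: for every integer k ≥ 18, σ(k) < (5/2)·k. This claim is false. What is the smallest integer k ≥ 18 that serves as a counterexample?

A counterexample is any integer k ≥ 18 such that the claim fails; we check each in order.
For k = 18, 19, 20, 21, 22, 23 the conclusion holds.
k = 24: σ(24) = 60; 60 ≥ 60.

k = 24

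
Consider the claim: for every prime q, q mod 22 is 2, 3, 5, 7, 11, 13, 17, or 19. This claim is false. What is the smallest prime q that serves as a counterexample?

Check each prime q in order until the claim fails.
The first 8 eligible values, up to q = 19, all satisfy the conclusion.
q = 23: 23 mod 22 = 1 — not in {2, 3, 5, 7, 11, 13, 17, 19}.
So q = 23 is the smallest counterexample.

q = 23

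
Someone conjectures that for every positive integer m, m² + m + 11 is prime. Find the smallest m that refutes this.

We need the least positive integer m for which m² + m + 11 is not prime.
For m = 1, 2, 3, 4, 5, 6, 7, 8, 9 the conclusion holds.
m = 10: m² + m + 11 = 121 = 11 × 11, composite.

m = 10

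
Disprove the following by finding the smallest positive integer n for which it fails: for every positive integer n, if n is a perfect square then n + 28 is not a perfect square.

n = 36

A counterexample is any positive integer n such that n is a perfect square but n + 28 is a perfect square; we check each in order.
The first 5 eligible values, up to n = 25, all satisfy the conclusion.
n = 36: 36 = 6² and 36 + 28 = 64 = 8².
Hence n = 36 is a counterexample.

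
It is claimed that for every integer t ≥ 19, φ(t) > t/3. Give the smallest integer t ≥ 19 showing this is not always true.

t = 24

The first 5 eligible values, up to t = 23, all satisfy the conclusion.
t = 24: φ(24) = 8 and 24/3 = 8, so φ(24) ≤ 24/3.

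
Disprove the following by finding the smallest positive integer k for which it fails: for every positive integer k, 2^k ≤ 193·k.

k = 12

We need the least positive integer k for which 2^k > 193·k.
The first 11 eligible values, up to k = 11, all satisfy the conclusion.
k = 12: 2^k = 4096 and 193·k = 2316, so 4096 > 2316.
Thus k = 12 disproves the claim, and no smaller k works.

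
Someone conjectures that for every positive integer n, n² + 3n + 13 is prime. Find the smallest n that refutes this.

A counterexample is any positive integer n such that n² + 3n + 13 is not prime; we check each in order.
The first 8 eligible values, up to n = 8, all satisfy the conclusion.
n = 9: n² + 3n + 13 = 121 = 11 × 11, composite.
So n = 9 is the smallest counterexample.

n = 9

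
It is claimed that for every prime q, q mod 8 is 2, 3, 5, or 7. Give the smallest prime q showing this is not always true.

Check each prime q in order until the claim fails.
q = 2: 2 mod 8 = 2.
q = 3: 3 mod 8 = 3.
q = 5: 5 mod 8 = 5.
q = 7: 7 mod 8 = 7.
q = 11: 11 mod 8 = 3.
q = 13: 13 mod 8 = 5.
q = 17: 17 mod 8 = 1 — not in {2, 3, 5, 7}.
So q = 17 is the smallest counterexample.

q = 17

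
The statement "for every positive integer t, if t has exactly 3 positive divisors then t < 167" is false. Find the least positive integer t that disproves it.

Check each positive integer t in order until t has exactly 3 positive divisors but the claim fails.
For t = 4, 9, 25, 49, 121 the conclusion holds.
t = 169: τ(169) = 3; 169 ≥ 167.
Thus t = 169 disproves the claim, and no smaller t works.

t = 169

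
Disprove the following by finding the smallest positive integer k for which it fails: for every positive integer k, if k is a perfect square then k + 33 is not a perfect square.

k = 1: 1 + 33 = 34, not a perfect square.
k = 4: 4 + 33 = 37, not a perfect square.
k = 9: 9 + 33 = 42, not a perfect square.
k = 16: 16 = 4² and 16 + 33 = 49 = 7².

k = 16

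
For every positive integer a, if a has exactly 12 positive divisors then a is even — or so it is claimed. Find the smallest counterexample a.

Check each positive integer a in order until a has exactly 12 positive divisors but a is odd.
For a = 60, 72, 84, 90, …, 294, 306, 308 the conclusion holds.
a = 315: divisors of 315: 12 divisors; 315 is odd.
Hence a = 315 is a counterexample.

a = 315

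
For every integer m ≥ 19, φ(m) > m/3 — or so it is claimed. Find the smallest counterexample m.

m = 24

A counterexample is any integer m ≥ 19 such that the claim fails; we check each in order.
m = 19: φ(19) = 18 and 19/3 = 19/3, so φ(19) > 19/3.
m = 20: φ(20) = 8 and 20/3 = 20/3, so φ(20) > 20/3.
m = 21: φ(21) = 12 and 21/3 = 7, so φ(21) > 21/3.
m = 22: φ(22) = 10 and 22/3 = 22/3, so φ(22) > 22/3.
m = 23: φ(23) = 22 and 23/3 = 23/3, so φ(23) > 23/3.
m = 24: φ(24) = 8 and 24/3 = 8, so φ(24) ≤ 24/3.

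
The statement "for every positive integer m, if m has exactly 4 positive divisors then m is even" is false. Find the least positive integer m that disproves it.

A counterexample is any positive integer m such that m has exactly 4 positive divisors but m is odd; we check each in order.
m = 6: divisors of 6: 1, 2, 3, 6; 6 is even.
m = 8: divisors of 8: 1, 2, 4, 8; 8 is even.
m = 10: divisors of 10: 1, 2, 5, 10; 10 is even.
m = 14: divisors of 14: 1, 2, 7, 14; 14 is even.
m = 15: divisors of 15: 1, 3, 5, 15; 15 is odd.

m = 15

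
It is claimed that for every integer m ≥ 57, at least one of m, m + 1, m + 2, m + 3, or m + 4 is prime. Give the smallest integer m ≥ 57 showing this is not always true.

m = 57: 59 is prime.
m = 58: 59 is prime.
m = 59: 59 is prime.
m = 60: 61 is prime.
m = 61: 61 is prime.
m = 62: 62 = 2 × 31; 63 = 3 × 21; 64 = 2 × 32; 65 = 5 × 13; 66 = 2 × 33 — all composite.
So m = 62 is the smallest counterexample.

m = 62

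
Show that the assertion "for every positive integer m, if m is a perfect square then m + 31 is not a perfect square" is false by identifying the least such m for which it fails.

m = 225

The first 14 eligible values, up to m = 196, all satisfy the conclusion.
m = 225: 225 = 15² and 225 + 31 = 256 = 16².
So m = 225 is the smallest counterexample.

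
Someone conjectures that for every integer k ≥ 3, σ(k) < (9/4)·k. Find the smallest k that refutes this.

k = 12

For k = 3, 4, 5, 6, 7, 8, 9, 10, 11 the conclusion holds.
k = 12: σ(12) = 28; 28 ≥ 27.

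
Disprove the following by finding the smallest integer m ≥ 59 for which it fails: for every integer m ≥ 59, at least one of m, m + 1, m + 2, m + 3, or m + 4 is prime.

We need the least integer m ≥ 59 for which m, m + 1, m + 2, m + 3, m + 4 are all composite.
m = 59: 59 is prime.
m = 60: 61 is prime.
m = 61: 61 is prime.
m = 62: 62 = 2 × 31; 63 = 3 × 21; 64 = 2 × 32; 65 = 5 × 13; 66 = 2 × 33 — all composite.
Thus m = 62 disproves the claim, and no smaller m works.

m = 62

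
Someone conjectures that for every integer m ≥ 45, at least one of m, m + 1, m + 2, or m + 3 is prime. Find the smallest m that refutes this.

We need the least integer m ≥ 45 for which m, m + 1, m + 2, m + 3 are all composite.
m = 45: 47 is prime.
m = 46: 47 is prime.
m = 47: 47 is prime.
m = 48: 48 = 2 × 24; 49 = 7 × 7; 50 = 2 × 25; 51 = 3 × 17 — all composite.
So m = 48 is the smallest counterexample.

m = 48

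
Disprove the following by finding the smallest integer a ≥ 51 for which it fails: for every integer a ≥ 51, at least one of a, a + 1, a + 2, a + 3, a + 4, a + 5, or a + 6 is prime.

a = 90

A counterexample is any integer a ≥ 51 such that a, a + 1, a + 2, a + 3, a + 4, a + 5, a + 6 are all composite; we check each in order.
For a = 51, 52, 53, 54, …, 87, 88, 89 the conclusion holds.
a = 90: 90 = 2 × 45; 91 = 7 × 13; 92 = 2 × 46; 93 = 3 × 31; 94 = 2 × 47; 95 = 5 × 19; 96 = 2 × 48 — all composite.
So a = 90 is the smallest counterexample.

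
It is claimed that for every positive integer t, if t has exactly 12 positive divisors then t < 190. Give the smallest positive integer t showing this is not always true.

A counterexample is any positive integer t such that t has exactly 12 positive divisors but the claim fails; we check each in order.
The first 12 eligible values, up to t = 160, all satisfy the conclusion.
t = 198: τ(198) = 12; 198 ≥ 190.
Thus t = 198 disproves the claim, and no smaller t works.

t = 198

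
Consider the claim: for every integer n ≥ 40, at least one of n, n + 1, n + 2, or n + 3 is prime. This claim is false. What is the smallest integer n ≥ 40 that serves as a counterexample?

n = 48

A counterexample is any integer n ≥ 40 such that n, n + 1, n + 2, n + 3 are all composite; we check each in order.
For n = 40, 41, 42, 43, 44, 45, 46, 47 the conclusion holds.
n = 48: 48 = 2 × 24; 49 = 7 × 7; 50 = 2 × 25; 51 = 3 × 17 — all composite.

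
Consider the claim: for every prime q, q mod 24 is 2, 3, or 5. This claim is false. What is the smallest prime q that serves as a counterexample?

q = 7

A counterexample is any prime q such that the claim fails; we check each in order.
For q = 2, 3, 5 the conclusion holds.
q = 7: 7 mod 24 = 7 — not in {2, 3, 5}.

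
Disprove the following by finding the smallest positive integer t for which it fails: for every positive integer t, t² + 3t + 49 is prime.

We need the least positive integer t for which t² + 3t + 49 is not prime.
For t = 1, 2, 3 the conclusion holds.
t = 4: t² + 3t + 49 = 77 = 7 × 11, composite.

t = 4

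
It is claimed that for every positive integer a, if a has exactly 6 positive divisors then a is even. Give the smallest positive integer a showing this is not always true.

a = 45

The first 6 eligible values, up to a = 44, all satisfy the conclusion.
a = 45: divisors of 45: 1, 3, 5, 9, 15, 45; 45 is odd.
Hence a = 45 is a counterexample.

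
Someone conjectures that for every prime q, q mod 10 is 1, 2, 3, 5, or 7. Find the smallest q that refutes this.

A counterexample is any prime q such that the claim fails; we check each in order.
The first 7 eligible values, up to q = 17, all satisfy the conclusion.
q = 19: 19 mod 10 = 9 — not in {1, 2, 3, 5, 7}.
Thus q = 19 disproves the claim, and no smaller q works.

q = 19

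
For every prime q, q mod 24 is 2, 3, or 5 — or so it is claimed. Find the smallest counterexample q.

Check each prime q in order until the claim fails.
q = 2: 2 mod 24 = 2.
q = 3: 3 mod 24 = 3.
q = 5: 5 mod 24 = 5.
q = 7: 7 mod 24 = 7 — not in {2, 3, 5}.

q = 7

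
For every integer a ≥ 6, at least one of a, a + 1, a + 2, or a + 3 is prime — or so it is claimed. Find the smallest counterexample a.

a = 24

The first 18 eligible values, up to a = 23, all satisfy the conclusion.
a = 24: 24 = 2 × 12; 25 = 5 × 5; 26 = 2 × 13; 27 = 3 × 9 — all composite.
Hence a = 24 is a counterexample.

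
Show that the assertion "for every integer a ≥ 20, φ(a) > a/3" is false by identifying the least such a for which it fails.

a = 24

For a = 20, 21, 22, 23 the conclusion holds.
a = 24: φ(24) = 8 and 24/3 = 8, so φ(24) ≤ 24/3.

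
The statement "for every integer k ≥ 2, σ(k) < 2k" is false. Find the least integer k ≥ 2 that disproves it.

k = 6

We need the least integer k ≥ 2 for which the claim fails.
For k = 2, 3, 4, 5 the conclusion holds.
k = 6: σ(6) = 12; 12 ≥ 12.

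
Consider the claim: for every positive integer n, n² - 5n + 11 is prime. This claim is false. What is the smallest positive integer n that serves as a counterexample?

n = 7

A counterexample is any positive integer n such that n² - 5n + 11 is not prime; we check each in order.
n = 1: n² - 5n + 11 = 7, prime.
n = 2: n² - 5n + 11 = 5, prime.
n = 3: n² - 5n + 11 = 5, prime.
n = 4: n² - 5n + 11 = 7, prime.
n = 5: n² - 5n + 11 = 11, prime.
n = 6: n² - 5n + 11 = 17, prime.
n = 7: n² - 5n + 11 = 25 = 5 × 5, composite.
Hence n = 7 is a counterexample.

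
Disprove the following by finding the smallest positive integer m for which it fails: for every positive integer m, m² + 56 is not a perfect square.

m = 5

A counterexample is any positive integer m such that m² + 56 is a perfect square; we check each in order.
The first 4 eligible values, up to m = 4, all satisfy the conclusion.
m = 5: 5² + 56 = 81 = 9², a perfect square.
So m = 5 is the smallest counterexample.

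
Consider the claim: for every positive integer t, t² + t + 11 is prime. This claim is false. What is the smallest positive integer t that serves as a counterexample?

t = 10

Check each positive integer t in order until t² + t + 11 is not prime.
For t = 1, 2, 3, 4, 5, 6, 7, 8, 9 the conclusion holds.
t = 10: t² + t + 11 = 121 = 11 × 11, composite.
So t = 10 is the smallest counterexample.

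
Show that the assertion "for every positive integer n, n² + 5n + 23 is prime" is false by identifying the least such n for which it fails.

Check each positive integer n in order until n² + 5n + 23 is not prime.
For n = 1, 2, 3, 4, …, 11, 12, 13 the conclusion holds.
n = 14: n² + 5n + 23 = 289 = 17 × 17, composite.
Thus n = 14 disproves the claim, and no smaller n works.

n = 14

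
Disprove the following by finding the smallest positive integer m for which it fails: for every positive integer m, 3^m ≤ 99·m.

Check each positive integer m in order until 3^m > 99·m.
For m = 1, 2, 3, 4, 5 the conclusion holds.
m = 6: 3^m = 729 and 99·m = 594, so 729 > 594.

m = 6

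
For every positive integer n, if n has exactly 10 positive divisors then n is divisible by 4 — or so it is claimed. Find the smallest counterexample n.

n = 48: τ(48) = 10; 48 mod 4 = 0.
n = 80: τ(80) = 10; 80 mod 4 = 0.
n = 112: τ(112) = 10; 112 mod 4 = 0.
n = 162: τ(162) = 10; 162 mod 4 = 2.
Hence n = 162 is a counterexample.

n = 162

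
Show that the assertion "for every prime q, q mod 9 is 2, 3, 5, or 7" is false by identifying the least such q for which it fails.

Check each prime q in order until the claim fails.
The first 5 eligible values, up to q = 11, all satisfy the conclusion.
q = 13: 13 mod 9 = 4 — not in {2, 3, 5, 7}.

q = 13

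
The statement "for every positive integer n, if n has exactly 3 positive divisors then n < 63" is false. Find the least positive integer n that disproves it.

n = 121

For n = 4, 9, 25, 49 the conclusion holds.
n = 121: τ(121) = 3; 121 ≥ 63.
Hence n = 121 is a counterexample.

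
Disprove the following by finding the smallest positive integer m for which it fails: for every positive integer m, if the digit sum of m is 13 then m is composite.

We need the least positive integer m for which the digit sum of m is 13 but m is prime.
m = 49: digit sum 13; 49 is composite.
m = 58: digit sum 13; 58 is composite.
m = 67: digit sum 13; 67 is prime, not composite.

m = 67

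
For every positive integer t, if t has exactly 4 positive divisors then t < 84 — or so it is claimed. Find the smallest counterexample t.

t = 85

We need the least positive integer t for which t has exactly 4 positive divisors but the claim fails.
For t = 6, 8, 10, 14, …, 74, 77, 82 the conclusion holds.
t = 85: τ(85) = 4; 85 ≥ 84.
Hence t = 85 is a counterexample.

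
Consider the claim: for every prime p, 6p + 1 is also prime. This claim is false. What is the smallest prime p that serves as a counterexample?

We need the least prime p for which 6p + 1 is not prime.
p = 2: 6p + 1 = 13, prime.
p = 3: 6p + 1 = 19, prime.
p = 5: 6p + 1 = 31, prime.
p = 7: 6p + 1 = 43, prime.
p = 11: 6p + 1 = 67, prime.
p = 13: 6p + 1 = 79, prime.
p = 17: 6p + 1 = 103, prime.
p = 19: 6p + 1 = 115 = 5 × 23, not prime.
Hence p = 19 is a counterexample.

p = 19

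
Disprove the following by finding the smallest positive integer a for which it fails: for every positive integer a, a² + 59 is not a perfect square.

a = 29

We need the least positive integer a for which a² + 59 is a perfect square.
For a = 1, 2, 3, 4, …, 26, 27, 28 the conclusion holds.
a = 29: 29² + 59 = 900 = 30², a perfect square.
Hence a = 29 is a counterexample.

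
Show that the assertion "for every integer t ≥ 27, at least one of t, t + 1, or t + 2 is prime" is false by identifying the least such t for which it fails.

t = 32

A counterexample is any integer t ≥ 27 such that t, t + 1, t + 2 are all composite; we check each in order.
The first 5 eligible values, up to t = 31, all satisfy the conclusion.
t = 32: 32 = 2 × 16; 33 = 3 × 11; 34 = 2 × 17 — all composite.
Hence t = 32 is a counterexample.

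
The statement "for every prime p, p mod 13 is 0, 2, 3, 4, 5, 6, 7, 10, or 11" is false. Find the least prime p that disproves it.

p = 47

We need the least prime p for which the claim fails.
The first 14 eligible values, up to p = 43, all satisfy the conclusion.
p = 47: 47 mod 13 = 8 — not in {0, 2, 3, 4, 5, 6, 7, 10, 11}.
Hence p = 47 is a counterexample.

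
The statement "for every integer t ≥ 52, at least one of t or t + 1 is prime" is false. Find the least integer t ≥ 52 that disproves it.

A counterexample is any integer t ≥ 52 such that t, t + 1 are both composite; we check each in order.
t = 52: 53 is prime.
t = 53: 53 is prime.
t = 54: 54 = 2 × 27; 55 = 5 × 11 — both composite.
Thus t = 54 disproves the claim, and no smaller t works.

t = 54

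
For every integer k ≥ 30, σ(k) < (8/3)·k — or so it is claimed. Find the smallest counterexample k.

k = 60

A counterexample is any integer k ≥ 30 such that the claim fails; we check each in order.
The first 30 eligible values, up to k = 59, all satisfy the conclusion.
k = 60: σ(60) = 168; 168 ≥ 160.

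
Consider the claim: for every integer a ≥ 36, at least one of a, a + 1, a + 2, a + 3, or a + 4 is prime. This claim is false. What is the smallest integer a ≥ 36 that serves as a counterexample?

a = 48

The first 12 eligible values, up to a = 47, all satisfy the conclusion.
a = 48: 48 = 2 × 24; 49 = 7 × 7; 50 = 2 × 25; 51 = 3 × 17; 52 = 2 × 26 — all composite.
Hence a = 48 is a counterexample.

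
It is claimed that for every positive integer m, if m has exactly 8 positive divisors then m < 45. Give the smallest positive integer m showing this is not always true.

We need the least positive integer m for which m has exactly 8 positive divisors but the claim fails.
For m = 24, 30, 40, 42 the conclusion holds.
m = 54: τ(54) = 8; 54 ≥ 45.
Hence m = 54 is a counterexample.

m = 54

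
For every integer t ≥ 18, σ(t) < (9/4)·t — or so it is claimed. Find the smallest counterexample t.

We need the least integer t ≥ 18 for which the claim fails.
The first 6 eligible values, up to t = 23, all satisfy the conclusion.
t = 24: σ(24) = 60; 60 ≥ 54.

t = 24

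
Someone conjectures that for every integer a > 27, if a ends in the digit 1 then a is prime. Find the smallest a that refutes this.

For a = 31, 41 the conclusion holds.
a = 51: 51 ends in 1; 51 = 3 × 17, composite.
So a = 51 is the smallest counterexample.

a = 51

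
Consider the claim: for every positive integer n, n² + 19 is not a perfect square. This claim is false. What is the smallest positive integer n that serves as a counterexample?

n = 9

A counterexample is any positive integer n such that n² + 19 is a perfect square; we check each in order.
n = 1: 1² + 19 = 20, not a perfect square.
n = 2: 2² + 19 = 23, not a perfect square.
n = 3: 3² + 19 = 28, not a perfect square.
n = 4: 4² + 19 = 35, not a perfect square.
n = 5: 5² + 19 = 44, not a perfect square.
n = 6: 6² + 19 = 55, not a perfect square.
n = 7: 7² + 19 = 68, not a perfect square.
n = 8: 8² + 19 = 83, not a perfect square.
n = 9: 9² + 19 = 100 = 10², a perfect square.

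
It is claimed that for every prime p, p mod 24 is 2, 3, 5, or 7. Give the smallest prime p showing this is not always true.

A counterexample is any prime p such that the claim fails; we check each in order.
p = 2: 2 mod 24 = 2.
p = 3: 3 mod 24 = 3.
p = 5: 5 mod 24 = 5.
p = 7: 7 mod 24 = 7.
p = 11: 11 mod 24 = 11 — not in {2, 3, 5, 7}.
So p = 11 is the smallest counterexample.

p = 11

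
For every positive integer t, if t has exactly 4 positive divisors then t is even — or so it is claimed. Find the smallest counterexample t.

t = 15

Check each positive integer t in order until t has exactly 4 positive divisors but t is odd.
For t = 6, 8, 10, 14 the conclusion holds.
t = 15: divisors of 15: 1, 3, 5, 15; 15 is odd.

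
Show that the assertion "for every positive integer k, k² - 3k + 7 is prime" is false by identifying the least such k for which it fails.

We need the least positive integer k for which k² - 3k + 7 is not prime.
k = 1: k² - 3k + 7 = 5, prime.
k = 2: k² - 3k + 7 = 5, prime.
k = 3: k² - 3k + 7 = 7, prime.
k = 4: k² - 3k + 7 = 11, prime.
k = 5: k² - 3k + 7 = 17, prime.
k = 6: k² - 3k + 7 = 25 = 5 × 5, composite.
Hence k = 6 is a counterexample.

k = 6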